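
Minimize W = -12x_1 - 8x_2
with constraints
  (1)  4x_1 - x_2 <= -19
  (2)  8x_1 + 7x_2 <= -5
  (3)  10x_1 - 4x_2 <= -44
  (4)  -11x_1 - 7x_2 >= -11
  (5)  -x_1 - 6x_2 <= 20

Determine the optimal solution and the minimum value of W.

x_1 = -23/6, x_2 = 11/3, minimum W = 50/3

Feasible corners and W = -12x_1 - 8x_2:
  (-23/6, 11/3) → W = 50/3
  (-16/3, -7/3) → W = 248/3
  (-43/8, -39/16) → W = 84
The feasible region is unbounded (it extends along (-7, 8), (-6, 1)), but W strictly increases along every unbounded feasible direction, so there is no improving ray and the minimum is attained at a vertex.

At the optimal vertex, 4x_1 - x_2 = -19 and 8x_1 + 7x_2 = -5.
Solving simultaneously gives x_1 = -23/6, x_2 = 11/3.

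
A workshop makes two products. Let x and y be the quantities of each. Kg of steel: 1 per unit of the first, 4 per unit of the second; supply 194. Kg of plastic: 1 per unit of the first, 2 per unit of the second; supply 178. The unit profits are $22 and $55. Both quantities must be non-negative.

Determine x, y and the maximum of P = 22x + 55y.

x = 162, y = 8, maximum P = 4004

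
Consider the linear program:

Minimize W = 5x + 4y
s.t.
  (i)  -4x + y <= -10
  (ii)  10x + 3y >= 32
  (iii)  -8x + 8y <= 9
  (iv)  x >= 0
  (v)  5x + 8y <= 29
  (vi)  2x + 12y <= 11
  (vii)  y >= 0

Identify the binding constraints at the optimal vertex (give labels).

(ii) and (vii)

Vertices and W = 5x + 4y:
  (117/38, 23/57) → W = 1939/114
  (16/5, 0) → W = 16
  (11/2, 0) → W = 55/2

The minimum is at (16/5, 0). Substituting into each constraint, equality holds for (ii) and (vii); the remaining constraints have slack.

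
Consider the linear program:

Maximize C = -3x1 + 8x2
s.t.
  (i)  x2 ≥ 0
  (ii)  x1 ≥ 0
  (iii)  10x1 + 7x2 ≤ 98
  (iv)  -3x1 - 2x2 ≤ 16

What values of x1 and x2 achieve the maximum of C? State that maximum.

x1 = 0, x2 = 14, maximum C = 112

The optimum lies where x1 = 0 and 10x1 + 7x2 = 98.
Solving simultaneously gives x1 = 0, x2 = 14.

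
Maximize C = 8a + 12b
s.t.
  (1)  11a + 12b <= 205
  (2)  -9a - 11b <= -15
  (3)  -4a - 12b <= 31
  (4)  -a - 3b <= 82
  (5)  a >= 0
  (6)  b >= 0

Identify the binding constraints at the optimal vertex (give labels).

(1) and (5)

Corner points and C = 8a + 12b:
  (0, 205/12) → C = 205
  (205/11, 0) → C = 1640/11
  (0, 15/11) → C = 180/11
  (5/3, 0) → C = 40/3

The maximum is at (0, 205/12). Substituting into each constraint, equality holds for (1) and (5); the remaining constraints have slack.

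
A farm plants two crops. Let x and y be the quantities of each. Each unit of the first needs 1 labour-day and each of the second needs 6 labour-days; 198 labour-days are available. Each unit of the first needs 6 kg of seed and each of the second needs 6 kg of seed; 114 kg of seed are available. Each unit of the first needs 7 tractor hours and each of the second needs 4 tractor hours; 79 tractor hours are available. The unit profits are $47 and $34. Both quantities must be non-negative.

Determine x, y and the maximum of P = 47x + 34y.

Feasible corners and P = 47x + 34y:
  (0, 0) → P = 0
  (0, 19) → P = 646
  (79/7, 0) → P = 3713/7
  (1, 18) → P = 659

At the optimal vertex, 6x + 6y = 114 and 7x + 4y = 79.
Solving simultaneously gives x = 1, y = 18.

x = 1, y = 18, maximum P = 659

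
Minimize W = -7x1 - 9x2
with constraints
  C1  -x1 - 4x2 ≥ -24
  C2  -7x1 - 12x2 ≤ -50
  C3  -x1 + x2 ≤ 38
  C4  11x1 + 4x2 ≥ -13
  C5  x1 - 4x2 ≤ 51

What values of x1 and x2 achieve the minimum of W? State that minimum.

x1 = 75/2, x2 = -27/8, minimum W = -1857/8

Corner points and W = -7x1 - 9x2:
  (-37/10, 277/40) → W = -1457/40
  (75/2, -27/8) → W = -1857/8
  (-89/26, 641/104) → W = -3277/104
  (203/10, -307/40) → W = -2921/40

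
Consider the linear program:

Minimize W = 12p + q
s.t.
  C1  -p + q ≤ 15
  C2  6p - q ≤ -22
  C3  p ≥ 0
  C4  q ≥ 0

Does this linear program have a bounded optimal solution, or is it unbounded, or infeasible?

The boundaries -p + q = 15 and 6p - q = -22 meet at (-7/5, 68/5), but that point violates p ≥ 0. Every candidate vertex is excluded by some other constraint, so the feasible region is empty.

infeasible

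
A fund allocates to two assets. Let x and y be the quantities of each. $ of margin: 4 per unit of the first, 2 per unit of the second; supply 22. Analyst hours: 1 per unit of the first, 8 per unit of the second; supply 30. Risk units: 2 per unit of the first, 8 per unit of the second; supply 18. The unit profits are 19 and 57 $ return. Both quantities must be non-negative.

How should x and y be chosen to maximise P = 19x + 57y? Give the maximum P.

x = 5, y = 1, maximum P = 152

Corner points and P = 19x + 57y:
  (0, 0) → P = 0
  (0, 9/4) → P = 513/4
  (11/2, 0) → P = 209/2
  (5, 1) → P = 152

The optimum lies where 4x + 2y = 22 and 2x + 8y = 18.
Solving simultaneously gives x = 5, y = 1.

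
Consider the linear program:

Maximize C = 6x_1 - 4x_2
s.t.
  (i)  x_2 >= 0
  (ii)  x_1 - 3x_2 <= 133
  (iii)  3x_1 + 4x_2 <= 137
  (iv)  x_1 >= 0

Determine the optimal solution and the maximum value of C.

Feasible corners and C = 6x_1 - 4x_2:
  (137/3, 0) → C = 274
  (0, 0) → C = 0
  (0, 137/4) → C = -137

x_1 = 137/3, x_2 = 0, maximum C = 274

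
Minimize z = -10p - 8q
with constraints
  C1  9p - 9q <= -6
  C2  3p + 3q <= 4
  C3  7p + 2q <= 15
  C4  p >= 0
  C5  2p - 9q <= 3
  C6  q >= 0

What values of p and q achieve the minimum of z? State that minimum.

p = 1/3, q = 1, minimum z = -34/3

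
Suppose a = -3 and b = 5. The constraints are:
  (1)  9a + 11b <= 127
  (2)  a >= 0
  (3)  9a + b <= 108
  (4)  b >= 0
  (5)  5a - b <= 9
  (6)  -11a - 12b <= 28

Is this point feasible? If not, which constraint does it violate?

not feasible — violates (2)

Constraint (2): a = -3, which is not ≥ 0. All other constraints are satisfied.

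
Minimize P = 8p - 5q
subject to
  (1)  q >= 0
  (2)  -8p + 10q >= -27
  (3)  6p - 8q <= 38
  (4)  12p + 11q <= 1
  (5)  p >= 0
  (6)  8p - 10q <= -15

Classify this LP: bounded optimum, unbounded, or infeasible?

The boundaries q = 0 and 12p + 11q = 1 meet at (1/12, 0), but that point violates 8p - 10q ≤ -15. Every candidate vertex is excluded by some other constraint, so the feasible region is empty.

infeasible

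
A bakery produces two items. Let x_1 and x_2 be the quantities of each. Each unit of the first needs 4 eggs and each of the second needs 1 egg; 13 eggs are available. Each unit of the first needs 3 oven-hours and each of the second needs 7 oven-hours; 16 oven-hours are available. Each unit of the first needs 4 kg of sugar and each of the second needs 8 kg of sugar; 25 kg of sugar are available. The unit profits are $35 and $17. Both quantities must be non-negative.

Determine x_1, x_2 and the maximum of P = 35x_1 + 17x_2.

Vertices and P = 35x_1 + 17x_2:
  (0, 0) → P = 0
  (0, 16/7) → P = 272/7
  (13/4, 0) → P = 455/4
  (3, 1) → P = 122

The binding constraints are 4x_1 + x_2 = 13 and 3x_1 + 7x_2 = 16.
Solving simultaneously gives x_1 = 3, x_2 = 1.

x_1 = 3, x_2 = 1, maximum P = 122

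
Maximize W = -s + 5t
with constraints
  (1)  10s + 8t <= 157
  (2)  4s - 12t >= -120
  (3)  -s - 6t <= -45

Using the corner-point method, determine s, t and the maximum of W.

At the optimal vertex, 10s + 8t = 157 and 4s - 12t = -120.
Solving simultaneously gives s = 231/38, t = 457/38.

s = 231/38, t = 457/38, maximum W = 1027/19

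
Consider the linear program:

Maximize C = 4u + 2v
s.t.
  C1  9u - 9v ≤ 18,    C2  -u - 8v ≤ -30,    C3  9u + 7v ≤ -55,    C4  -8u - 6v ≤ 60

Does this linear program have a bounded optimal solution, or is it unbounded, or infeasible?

Vertices and C = 4u + 2v:
  (-10, 5) → C = -30
  (-330/29, 150/29) → C = -1020/29
  (-45, 50) → C = -80
The feasible region has finitely many vertices and no improving ray; the maximum is -30 at (-10, 5).

bounded optimum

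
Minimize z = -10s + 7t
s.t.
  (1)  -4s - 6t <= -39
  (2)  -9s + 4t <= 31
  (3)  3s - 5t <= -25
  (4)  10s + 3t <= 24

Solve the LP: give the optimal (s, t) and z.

s = 9/16, t = 49/8, minimum z = 149/4

Feasible corners and z = -10s + 7t:
  (-3/7, 95/14) → z = 725/14
  (9/16, 49/8) → z = 149/4
  (3/67, 526/67) → z = 3652/67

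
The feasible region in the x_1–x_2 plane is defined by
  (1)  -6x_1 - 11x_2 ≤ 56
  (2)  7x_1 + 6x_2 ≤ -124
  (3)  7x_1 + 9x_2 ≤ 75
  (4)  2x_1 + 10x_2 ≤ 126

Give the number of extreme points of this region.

Of the 6 pairwise boundary intersections, those satisfying every inequality are:
  (-1028/41, 352/41)
  (-973/19, 434/19)
  (-998/29, 565/29)

3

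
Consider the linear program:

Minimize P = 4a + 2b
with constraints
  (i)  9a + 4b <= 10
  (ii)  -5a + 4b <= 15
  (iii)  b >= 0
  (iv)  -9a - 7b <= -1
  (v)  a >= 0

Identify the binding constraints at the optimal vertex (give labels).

(iv) and (v)

Vertices and P = 4a + 2b:
  (10/9, 0) → P = 40/9
  (0, 5/2) → P = 5
  (1/9, 0) → P = 4/9
  (0, 1/7) → P = 2/7

The minimum is at (0, 1/7). Substituting into each constraint, equality holds for (iv) and (v); the remaining constraints have slack.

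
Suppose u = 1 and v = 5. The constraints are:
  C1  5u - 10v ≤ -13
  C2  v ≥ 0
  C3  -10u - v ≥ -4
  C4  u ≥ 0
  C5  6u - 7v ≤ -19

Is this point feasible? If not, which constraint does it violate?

Constraint C3: -10u - v = -15, which is not ≥ -4. All other constraints are satisfied.

not feasible — violates C3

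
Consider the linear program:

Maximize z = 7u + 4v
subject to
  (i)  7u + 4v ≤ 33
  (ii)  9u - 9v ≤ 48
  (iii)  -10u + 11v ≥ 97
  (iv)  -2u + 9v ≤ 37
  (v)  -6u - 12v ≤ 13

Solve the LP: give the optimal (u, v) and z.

Corner points and z = 7u + 4v:
  (-233/34, 44/17) → z = -1279/34
  (-1307/186, 226/93) → z = -2447/62
  (-187/26, 98/39) → z = -3143/78

u = -233/34, v = 44/17, maximum z = -1279/34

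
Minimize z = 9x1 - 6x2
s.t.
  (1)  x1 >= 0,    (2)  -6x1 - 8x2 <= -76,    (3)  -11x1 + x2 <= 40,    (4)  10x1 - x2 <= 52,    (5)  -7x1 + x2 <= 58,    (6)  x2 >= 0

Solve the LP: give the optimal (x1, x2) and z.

x1 = 110/3, x2 = 944/3, minimum z = -1558

Vertices and z = 9x1 - 6x2:
  (0, 19/2) → z = -57
  (0, 40) → z = -240
  (246/43, 224/43) → z = 870/43
  (9/2, 179/2) → z = -993/2
  (110/3, 944/3) → z = -1558

The binding constraints are 10x1 - x2 = 52 and -7x1 + x2 = 58.
Solving simultaneously gives x1 = 110/3, x2 = 944/3.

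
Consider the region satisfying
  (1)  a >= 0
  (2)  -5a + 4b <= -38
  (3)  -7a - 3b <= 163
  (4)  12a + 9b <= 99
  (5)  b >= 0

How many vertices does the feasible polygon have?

3

Intersecting each pair of boundary lines and keeping only the points that satisfy every inequality leaves:
  (246/31, 13/31)
  (38/5, 0)
  (33/4, 0)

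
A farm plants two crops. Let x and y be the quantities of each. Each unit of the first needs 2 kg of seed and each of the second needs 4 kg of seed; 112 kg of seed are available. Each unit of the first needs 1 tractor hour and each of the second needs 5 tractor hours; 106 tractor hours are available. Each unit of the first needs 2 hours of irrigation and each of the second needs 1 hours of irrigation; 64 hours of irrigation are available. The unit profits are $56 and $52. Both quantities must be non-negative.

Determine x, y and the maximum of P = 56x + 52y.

Extreme points and P = 56x + 52y:
  (0, 0) → P = 0
  (0, 106/5) → P = 5512/5
  (32, 0) → P = 1792
  (68/3, 50/3) → P = 2136
  (24, 16) → P = 2176

x = 24, y = 16, maximum P = 2176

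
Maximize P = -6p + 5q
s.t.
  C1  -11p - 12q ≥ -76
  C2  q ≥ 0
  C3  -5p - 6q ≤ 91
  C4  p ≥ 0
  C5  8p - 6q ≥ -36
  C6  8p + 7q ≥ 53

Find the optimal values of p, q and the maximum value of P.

Extreme points and P = -6p + 5q:
  (76/11, 0) → P = -456/11
  (104/19, 25/19) → P = -499/19
  (53/8, 0) → P = -159/4

p = 104/19, q = 25/19, maximum P = -499/19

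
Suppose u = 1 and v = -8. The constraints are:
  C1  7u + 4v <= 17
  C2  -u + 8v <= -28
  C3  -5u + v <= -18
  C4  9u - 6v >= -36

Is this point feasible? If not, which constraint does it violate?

Constraint C3: -5u + v = -13, which is not ≤ -18. All other constraints are satisfied.

not feasible — violates C3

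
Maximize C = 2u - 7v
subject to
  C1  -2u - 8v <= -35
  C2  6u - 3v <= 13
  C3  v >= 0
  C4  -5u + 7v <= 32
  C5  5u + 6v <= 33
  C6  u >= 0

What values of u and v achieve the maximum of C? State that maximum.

Vertices and C = 2u - 7v:
  (27/14, 109/28) → C = -655/28
  (0, 35/8) → C = -245/8
  (3/5, 5) → C = -169/5
  (0, 32/7) → C = -32

The binding constraints are -2u - 8v = -35 and 5u + 6v = 33.
Solving simultaneously gives u = 27/14, v = 109/28.

u = 27/14, v = 109/28, maximum C = -655/28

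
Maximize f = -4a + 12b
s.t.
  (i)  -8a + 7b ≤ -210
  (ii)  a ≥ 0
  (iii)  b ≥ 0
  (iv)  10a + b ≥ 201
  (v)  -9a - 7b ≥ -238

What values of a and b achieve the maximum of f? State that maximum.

Feasible corners and f = -4a + 12b:
  (105/4, 0) → f = -105
  (448/17, 2/17) → f = -104
  (238/9, 0) → f = -952/9

At the optimal vertex, -8a + 7b = -210 and -9a - 7b = -238.
Solving simultaneously gives a = 448/17, b = 2/17.

a = 448/17, b = 2/17, maximum f = -104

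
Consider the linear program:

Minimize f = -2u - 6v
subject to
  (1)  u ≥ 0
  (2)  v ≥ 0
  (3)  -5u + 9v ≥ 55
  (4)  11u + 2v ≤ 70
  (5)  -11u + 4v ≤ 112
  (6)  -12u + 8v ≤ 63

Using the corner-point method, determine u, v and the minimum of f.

u = 31/8, v = 219/16, minimum f = -719/8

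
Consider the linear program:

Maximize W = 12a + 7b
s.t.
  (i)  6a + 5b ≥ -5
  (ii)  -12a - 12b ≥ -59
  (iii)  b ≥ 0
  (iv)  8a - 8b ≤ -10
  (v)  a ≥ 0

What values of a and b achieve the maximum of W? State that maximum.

Extreme points and W = 12a + 7b:
  (11/6, 37/12) → W = 523/12
  (0, 59/12) → W = 413/12
  (0, 5/4) → W = 35/4

The binding constraints are -12a - 12b = -59 and 8a - 8b = -10.
Solving simultaneously gives a = 11/6, b = 37/12.

a = 11/6, b = 37/12, maximum W = 523/12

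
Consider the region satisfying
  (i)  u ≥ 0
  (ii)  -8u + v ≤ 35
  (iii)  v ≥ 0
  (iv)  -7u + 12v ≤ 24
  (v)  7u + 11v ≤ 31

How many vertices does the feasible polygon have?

Of the 10 pairwise boundary intersections, those satisfying every inequality are:
  (0, 0)
  (0, 2)
  (31/7, 0)
  (108/161, 55/23)

4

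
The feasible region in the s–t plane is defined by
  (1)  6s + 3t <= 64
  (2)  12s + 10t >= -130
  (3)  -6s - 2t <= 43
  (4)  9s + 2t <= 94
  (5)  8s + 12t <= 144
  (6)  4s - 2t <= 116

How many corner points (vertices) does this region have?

Of the 15 pairwise boundary intersections, those satisfying every inequality are:
  (154/15, 4/5)
  (7, 22/3)
  (-85/18, -22/3)
  (225/16, -239/8)
  (-201/14, 151/7)
  (210/13, -334/13)

6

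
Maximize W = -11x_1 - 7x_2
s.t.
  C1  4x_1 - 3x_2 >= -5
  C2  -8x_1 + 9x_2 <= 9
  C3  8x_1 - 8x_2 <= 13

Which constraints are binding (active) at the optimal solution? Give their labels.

C1 and C3

Extreme points and W = -11x_1 - 7x_2:
  (-3/2, -1/3) → W = 113/6
  (-79/8, -23/2) → W = 1513/8
  (189/8, 22) → W = -3311/8

The maximum is at (-79/8, -23/2). Substituting into each constraint, equality holds for C1 and C3; the remaining constraints have slack.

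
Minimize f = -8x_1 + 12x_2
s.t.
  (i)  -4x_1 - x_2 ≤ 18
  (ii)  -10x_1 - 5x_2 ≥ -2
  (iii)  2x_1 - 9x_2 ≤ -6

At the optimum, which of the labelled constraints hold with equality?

(ii) and (iii)

Extreme points and f = -8x_1 + 12x_2:
  (-46/5, 94/5) → f = 1496/5
  (-84/19, -6/19) → f = 600/19
  (-3/25, 16/25) → f = 216/25

The minimum is at (-3/25, 16/25). Substituting into each constraint, equality holds for (ii) and (iii); the remaining constraints have slack.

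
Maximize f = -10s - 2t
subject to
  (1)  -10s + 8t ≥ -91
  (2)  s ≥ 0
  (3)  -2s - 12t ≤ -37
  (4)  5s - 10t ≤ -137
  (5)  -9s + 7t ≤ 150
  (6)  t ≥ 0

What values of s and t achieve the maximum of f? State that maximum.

s = 0, t = 137/10, maximum f = -137/5

Corner points and f = -10s - 2t:
  (1003/30, 365/12) → f = -2371/6
  (0, 137/10) → f = -137/5
  (0, 150/7) → f = -300/7
The feasible region is unbounded (it extends along (4, 5), (7, 9)), but f strictly decreases along every unbounded feasible direction, so there is no improving ray and the maximum is attained at a vertex.

The binding constraints are s = 0 and 5s - 10t = -137.
Solving simultaneously gives s = 0, t = 137/10.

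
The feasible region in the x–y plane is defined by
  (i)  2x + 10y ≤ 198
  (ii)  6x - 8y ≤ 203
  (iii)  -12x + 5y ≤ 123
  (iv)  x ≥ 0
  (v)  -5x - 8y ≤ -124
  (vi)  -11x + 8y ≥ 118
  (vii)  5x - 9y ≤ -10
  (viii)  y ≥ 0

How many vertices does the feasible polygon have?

Intersecting each pair of boundary lines and keeping only the points that satisfy every inequality leaves:
  (0, 99/5)
  (202/63, 1207/63)
  (0, 31/2)
  (3/8, 977/64)

4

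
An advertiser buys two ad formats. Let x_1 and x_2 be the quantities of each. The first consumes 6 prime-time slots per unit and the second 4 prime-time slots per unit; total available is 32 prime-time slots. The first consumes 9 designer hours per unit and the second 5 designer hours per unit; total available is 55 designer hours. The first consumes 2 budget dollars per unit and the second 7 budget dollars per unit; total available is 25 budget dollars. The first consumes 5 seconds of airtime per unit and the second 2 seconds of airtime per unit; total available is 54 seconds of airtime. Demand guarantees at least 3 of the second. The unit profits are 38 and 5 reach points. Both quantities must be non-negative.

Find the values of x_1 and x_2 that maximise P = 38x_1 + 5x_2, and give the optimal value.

x_1 = 2, x_2 = 3, maximum P = 91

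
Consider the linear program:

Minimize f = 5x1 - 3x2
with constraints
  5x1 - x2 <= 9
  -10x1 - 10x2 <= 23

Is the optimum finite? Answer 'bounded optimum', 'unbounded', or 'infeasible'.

From the feasible point (67/60, -41/12), moving in the direction (-10, 10) keeps every constraint satisfied while f decreases without bound.

unbounded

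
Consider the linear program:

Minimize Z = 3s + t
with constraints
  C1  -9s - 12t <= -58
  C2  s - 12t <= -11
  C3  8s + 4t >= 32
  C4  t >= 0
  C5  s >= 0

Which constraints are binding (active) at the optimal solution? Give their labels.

C3 and C5

Extreme points and Z = 3s + t:
  (47/10, 157/120) → Z = 1849/120
  (38/15, 44/15) → Z = 158/15
  (0, 8) → Z = 8
The feasible region is unbounded (it extends along (0, 1), (12, 1)), but Z strictly increases along every unbounded feasible direction, so there is no improving ray and the minimum is attained at a vertex.

The minimum is at (0, 8). Substituting into each constraint, equality holds for C3 and C5; the remaining constraints have slack.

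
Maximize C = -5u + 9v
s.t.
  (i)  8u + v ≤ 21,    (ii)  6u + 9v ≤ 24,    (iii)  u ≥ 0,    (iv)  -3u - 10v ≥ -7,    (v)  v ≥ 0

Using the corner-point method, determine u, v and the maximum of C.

Extreme points and C = -5u + 9v:
  (0, 7/10) → C = 63/10
  (0, 0) → C = 0
  (7/3, 0) → C = -35/3

At the optimal vertex, u = 0 and -3u - 10v = -7.
Solving simultaneously gives u = 0, v = 7/10.

u = 0, v = 7/10, maximum C = 63/10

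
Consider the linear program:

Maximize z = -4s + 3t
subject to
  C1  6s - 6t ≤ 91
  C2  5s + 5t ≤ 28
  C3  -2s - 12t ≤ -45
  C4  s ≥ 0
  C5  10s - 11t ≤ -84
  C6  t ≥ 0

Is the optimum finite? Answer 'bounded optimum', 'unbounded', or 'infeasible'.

infeasible

The boundaries 6s - 6t = 91 and 10s - 11t = -84 meet at (1505/6, 707/3), but that point violates 5s + 5t ≤ 28. Every candidate vertex is excluded by some other constraint, so the feasible region is empty.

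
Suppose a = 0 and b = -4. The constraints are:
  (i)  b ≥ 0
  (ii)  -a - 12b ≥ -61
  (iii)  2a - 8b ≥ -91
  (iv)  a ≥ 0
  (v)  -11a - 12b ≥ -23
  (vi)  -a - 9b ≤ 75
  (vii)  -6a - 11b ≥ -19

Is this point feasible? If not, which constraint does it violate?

not feasible — violates (i)

Constraint (i): b = -4, which is not ≥ 0. All other constraints are satisfied.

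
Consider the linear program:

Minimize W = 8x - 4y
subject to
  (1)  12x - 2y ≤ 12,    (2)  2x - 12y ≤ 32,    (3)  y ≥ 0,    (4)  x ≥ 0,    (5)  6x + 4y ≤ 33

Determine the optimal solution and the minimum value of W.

Feasible corners and W = 8x - 4y:
  (1, 0) → W = 8
  (19/10, 27/5) → W = -32/5
  (0, 0) → W = 0
  (0, 33/4) → W = -33

x = 0, y = 33/4, minimum W = -33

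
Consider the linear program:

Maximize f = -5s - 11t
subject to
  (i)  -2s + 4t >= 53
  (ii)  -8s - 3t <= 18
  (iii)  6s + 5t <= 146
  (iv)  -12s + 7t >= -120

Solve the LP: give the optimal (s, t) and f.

Corner points and f = -5s - 11t:
  (-231/38, 194/19) → f = -3113/38
  (319/34, 305/17) → f = -8305/34
  (-24, 58) → f = -518

s = -231/38, t = 194/19, maximum f = -3113/38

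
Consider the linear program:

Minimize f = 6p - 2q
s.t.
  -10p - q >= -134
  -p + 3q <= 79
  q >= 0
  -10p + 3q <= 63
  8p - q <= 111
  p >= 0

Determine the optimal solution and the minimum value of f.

Corner points and f = 6p - 2q:
  (323/31, 924/31) → f = 90/31
  (67/5, 0) → f = 402/5
  (16/9, 727/27) → f = -1166/27
  (0, 0) → f = 0
  (0, 21) → f = -42

p = 16/9, q = 727/27, minimum f = -1166/27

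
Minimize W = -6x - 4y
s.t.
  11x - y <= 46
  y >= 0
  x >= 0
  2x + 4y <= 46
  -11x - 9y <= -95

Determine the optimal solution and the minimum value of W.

x = 5, y = 9, minimum W = -66

Feasible corners and W = -6x - 4y:
  (5, 9) → W = -66
  (509/110, 49/10) → W = -521/11
  (0, 23/2) → W = -46
  (0, 95/9) → W = -380/9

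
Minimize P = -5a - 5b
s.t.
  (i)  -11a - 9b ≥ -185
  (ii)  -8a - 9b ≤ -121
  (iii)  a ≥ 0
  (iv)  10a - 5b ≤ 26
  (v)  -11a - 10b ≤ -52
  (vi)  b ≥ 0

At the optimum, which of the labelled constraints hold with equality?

(i) and (iii)

Vertices and P = -5a - 5b:
  (0, 185/9) → P = -925/9
  (1159/145, 1564/145) → P = -2723/29
  (0, 121/9) → P = -605/9
  (839/130, 501/65) → P = -1841/26

The minimum is at (0, 185/9). Substituting into each constraint, equality holds for (i) and (iii); the remaining constraints have slack.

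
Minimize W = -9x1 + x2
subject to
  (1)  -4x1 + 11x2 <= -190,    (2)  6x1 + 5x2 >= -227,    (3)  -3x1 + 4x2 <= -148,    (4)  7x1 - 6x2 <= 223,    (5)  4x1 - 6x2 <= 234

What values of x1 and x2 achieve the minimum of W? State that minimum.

Feasible corners and W = -9x1 + x2:
  (-56/13, -523/13) → W = -19/13
  (-247/71, -2927/71) → W = -704/71
  (2/5, -367/10) → W = -403/10

x1 = 2/5, x2 = -367/10, minimum W = -403/10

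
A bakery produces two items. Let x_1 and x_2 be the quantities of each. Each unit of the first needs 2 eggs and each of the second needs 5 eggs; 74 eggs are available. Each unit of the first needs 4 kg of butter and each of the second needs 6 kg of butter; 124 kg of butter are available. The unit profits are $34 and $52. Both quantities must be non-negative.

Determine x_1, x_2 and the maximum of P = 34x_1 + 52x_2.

x_1 = 22, x_2 = 6, maximum P = 1060

Extreme points and P = 34x_1 + 52x_2:
  (0, 0) → P = 0
  (0, 74/5) → P = 3848/5
  (31, 0) → P = 1054
  (22, 6) → P = 1060

The optimum lies where 2x_1 + 5x_2 = 74 and 4x_1 + 6x_2 = 124.
Solving simultaneously gives x_1 = 22, x_2 = 6.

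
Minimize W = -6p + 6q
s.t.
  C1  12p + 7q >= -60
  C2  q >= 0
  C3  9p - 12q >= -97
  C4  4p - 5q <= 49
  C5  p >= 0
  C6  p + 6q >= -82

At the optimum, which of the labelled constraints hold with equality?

Feasible corners and W = -6p + 6q:
  (49/4, 0) → W = -147/2
  (0, 0) → W = 0
  (1073/3, 829/3) → W = -488
  (0, 97/12) → W = 97/2

The minimum is at (1073/3, 829/3). Substituting into each constraint, equality holds for C3 and C4; the remaining constraints have slack.

C3 and C4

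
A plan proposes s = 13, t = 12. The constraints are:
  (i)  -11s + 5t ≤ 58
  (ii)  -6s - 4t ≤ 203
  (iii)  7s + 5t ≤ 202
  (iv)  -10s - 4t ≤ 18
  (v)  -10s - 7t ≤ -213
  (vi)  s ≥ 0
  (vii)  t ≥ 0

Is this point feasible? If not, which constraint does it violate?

(i): -83 ≤ 58 ✓
(ii): -126 ≤ 203 ✓
(iii): 151 ≤ 202 ✓
(iv): -178 ≤ 18 ✓
(v): -214 ≤ -213 ✓
(vi): 13 ≥ 0 ✓
(vii): 12 ≥ 0 ✓

feasible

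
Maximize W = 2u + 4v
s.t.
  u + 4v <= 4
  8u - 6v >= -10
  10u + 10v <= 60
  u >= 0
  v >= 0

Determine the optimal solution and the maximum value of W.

u = 4, v = 0, maximum W = 8

Corner points and W = 2u + 4v:
  (0, 1) → W = 4
  (4, 0) → W = 8
  (0, 0) → W = 0

At the optimal vertex, u + 4v = 4 and v = 0.
Solving simultaneously gives u = 4, v = 0.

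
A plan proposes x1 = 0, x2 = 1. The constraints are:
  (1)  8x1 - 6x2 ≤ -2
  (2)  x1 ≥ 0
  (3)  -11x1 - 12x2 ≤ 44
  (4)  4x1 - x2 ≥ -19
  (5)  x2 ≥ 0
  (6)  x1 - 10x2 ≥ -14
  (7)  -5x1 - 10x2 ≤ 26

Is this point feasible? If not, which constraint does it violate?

feasible

(1): -6 ≤ -2 ✓
(2): 0 ≥ 0 ✓
(3): -12 ≤ 44 ✓
(4): -1 ≥ -19 ✓
(5): 1 ≥ 0 ✓
(6): -10 ≥ -14 ✓
(7): -10 ≤ 26 ✓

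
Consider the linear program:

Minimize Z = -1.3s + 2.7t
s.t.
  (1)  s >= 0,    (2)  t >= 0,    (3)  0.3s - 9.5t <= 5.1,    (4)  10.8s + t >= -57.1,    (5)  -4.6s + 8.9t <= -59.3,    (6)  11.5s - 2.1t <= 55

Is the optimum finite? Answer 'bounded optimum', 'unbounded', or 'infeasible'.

The boundaries s = 0 and t = 0 meet at (0, 0), but that point violates -4.6s + 8.9t ≤ -59.3. Every candidate vertex is excluded by some other constraint, so the feasible region is empty.

infeasible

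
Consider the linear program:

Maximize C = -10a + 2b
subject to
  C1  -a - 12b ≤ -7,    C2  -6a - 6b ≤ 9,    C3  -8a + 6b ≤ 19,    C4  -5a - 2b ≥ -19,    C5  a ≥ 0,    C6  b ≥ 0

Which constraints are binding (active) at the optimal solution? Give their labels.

Feasible corners and C = -10a + 2b:
  (107/29, 8/29) → C = -1054/29
  (0, 7/12) → C = 7/6
  (38/23, 247/46) → C = -133/23
  (0, 19/6) → C = 19/3

The maximum is at (0, 19/6). Substituting into each constraint, equality holds for C3 and C5; the remaining constraints have slack.

C3 and C5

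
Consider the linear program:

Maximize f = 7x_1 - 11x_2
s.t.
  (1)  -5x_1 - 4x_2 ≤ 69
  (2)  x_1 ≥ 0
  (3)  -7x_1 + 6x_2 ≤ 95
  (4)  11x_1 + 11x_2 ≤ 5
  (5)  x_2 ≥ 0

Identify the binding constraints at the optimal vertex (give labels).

Feasible corners and f = 7x_1 - 11x_2:
  (0, 5/11) → f = -5
  (0, 0) → f = 0
  (5/11, 0) → f = 35/11

The maximum is at (5/11, 0). Substituting into each constraint, equality holds for (4) and (5); the remaining constraints have slack.

(4) and (5)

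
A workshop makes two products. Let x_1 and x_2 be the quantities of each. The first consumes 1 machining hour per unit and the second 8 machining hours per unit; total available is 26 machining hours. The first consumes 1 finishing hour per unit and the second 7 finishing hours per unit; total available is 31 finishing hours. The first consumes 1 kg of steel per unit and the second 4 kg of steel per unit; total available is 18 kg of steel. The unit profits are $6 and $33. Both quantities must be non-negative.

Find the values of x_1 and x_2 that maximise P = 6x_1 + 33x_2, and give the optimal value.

x_1 = 10, x_2 = 2, maximum P = 126

Corner points and P = 6x_1 + 33x_2:
  (0, 0) → P = 0
  (0, 13/4) → P = 429/4
  (18, 0) → P = 108
  (10, 2) → P = 126

The binding constraints are x_1 + 8x_2 = 26 and x_1 + 4x_2 = 18.
Solving simultaneously gives x_1 = 10, x_2 = 2.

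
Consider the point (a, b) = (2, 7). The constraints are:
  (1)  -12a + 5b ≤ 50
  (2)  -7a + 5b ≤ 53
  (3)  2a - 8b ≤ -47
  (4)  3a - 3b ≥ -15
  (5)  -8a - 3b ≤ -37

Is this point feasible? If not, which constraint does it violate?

(1): 11 ≤ 50 ✓
(2): 21 ≤ 53 ✓
(3): -52 ≤ -47 ✓
(4): -15 ≥ -15 ✓
(5): -37 ≤ -37 ✓

feasible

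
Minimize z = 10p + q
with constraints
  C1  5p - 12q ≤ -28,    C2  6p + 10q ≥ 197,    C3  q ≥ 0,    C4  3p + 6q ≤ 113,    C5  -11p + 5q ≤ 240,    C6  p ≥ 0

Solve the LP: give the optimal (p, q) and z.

p = 26/3, q = 29/2, minimum z = 607/6

At the optimal vertex, 6p + 10q = 197 and 3p + 6q = 113.
Solving simultaneously gives p = 26/3, q = 29/2.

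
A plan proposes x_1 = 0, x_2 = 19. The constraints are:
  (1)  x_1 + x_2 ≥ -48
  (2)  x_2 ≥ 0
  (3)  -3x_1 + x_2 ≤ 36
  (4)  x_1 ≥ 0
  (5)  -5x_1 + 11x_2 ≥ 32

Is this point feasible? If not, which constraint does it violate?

(1): 19 ≥ -48 ✓
(2): 19 ≥ 0 ✓
(3): 19 ≤ 36 ✓
(4): 0 ≥ 0 ✓
(5): 209 ≥ 32 ✓

feasible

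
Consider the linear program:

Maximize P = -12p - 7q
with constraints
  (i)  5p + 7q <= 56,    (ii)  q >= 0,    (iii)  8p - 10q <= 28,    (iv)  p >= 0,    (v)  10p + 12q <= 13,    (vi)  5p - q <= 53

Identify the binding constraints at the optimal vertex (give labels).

Corner points and P = -12p - 7q:
  (0, 0) → P = 0
  (13/10, 0) → P = -78/5
  (0, 13/12) → P = -91/12

The maximum is at (0, 0). Substituting into each constraint, equality holds for (ii) and (iv); the remaining constraints have slack.

(ii) and (iv)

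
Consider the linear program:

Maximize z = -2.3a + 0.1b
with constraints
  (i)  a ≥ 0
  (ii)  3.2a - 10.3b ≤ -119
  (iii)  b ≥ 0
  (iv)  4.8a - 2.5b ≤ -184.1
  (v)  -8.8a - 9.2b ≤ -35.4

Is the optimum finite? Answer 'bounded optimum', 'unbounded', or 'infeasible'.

unbounded

From the feasible point (0, 73.64), moving in the direction (0, 1) keeps every constraint satisfied while z increases without bound.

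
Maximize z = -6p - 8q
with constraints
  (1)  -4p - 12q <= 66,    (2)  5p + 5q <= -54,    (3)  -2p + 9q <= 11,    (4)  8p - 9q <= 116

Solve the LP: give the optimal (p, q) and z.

p = -121/10, q = -22/15, maximum z = 253/3

Corner points and z = -6p - 8q:
  (-159/20, -57/20) → z = 141/2
  (-121/10, -22/15) → z = 253/3
  (-541/55, -53/55) → z = 734/11

The binding constraints are -4p - 12q = 66 and -2p + 9q = 11.
Solving simultaneously gives p = -121/10, q = -22/15.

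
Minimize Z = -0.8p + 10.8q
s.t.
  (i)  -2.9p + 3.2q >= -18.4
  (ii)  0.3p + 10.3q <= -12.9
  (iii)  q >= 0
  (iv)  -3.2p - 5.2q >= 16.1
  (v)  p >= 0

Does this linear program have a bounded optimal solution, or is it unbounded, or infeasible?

infeasible

The boundaries -2.9p + 3.2q = -18.4 and -3.2p - 5.2q = 16.1 meet at (368/211, -3519/844), but that point violates q ≥ 0. Every candidate vertex is excluded by some other constraint, so the feasible region is empty.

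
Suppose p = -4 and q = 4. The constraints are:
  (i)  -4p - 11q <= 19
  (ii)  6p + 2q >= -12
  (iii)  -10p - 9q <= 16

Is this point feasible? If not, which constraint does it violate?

not feasible — violates (ii)

Constraint (ii): 6p + 2q = -16, which is not ≥ -12. All other constraints are satisfied.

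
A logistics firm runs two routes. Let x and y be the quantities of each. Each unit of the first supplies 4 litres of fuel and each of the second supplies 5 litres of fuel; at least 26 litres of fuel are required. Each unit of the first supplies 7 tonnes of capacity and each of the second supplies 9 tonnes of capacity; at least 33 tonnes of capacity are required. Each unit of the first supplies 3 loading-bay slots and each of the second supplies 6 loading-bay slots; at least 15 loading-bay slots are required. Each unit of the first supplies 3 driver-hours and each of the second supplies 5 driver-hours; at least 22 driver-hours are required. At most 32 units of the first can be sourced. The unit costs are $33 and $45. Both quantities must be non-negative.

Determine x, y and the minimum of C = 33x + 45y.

Feasible corners and C = 33x + 45y:
  (0, 26/5) → C = 234
  (22/3, 0) → C = 242
  (32, 0) → C = 1056
  (4, 2) → C = 222
The feasible region is unbounded (it extends along (0, 1)), but C strictly increases along every unbounded feasible direction, so there is no improving ray and the minimum is attained at a vertex.

At the optimal vertex, 4x + 5y = 26 and 3x + 5y = 22.
Solving simultaneously gives x = 4, y = 2.

x = 4, y = 2, minimum C = 222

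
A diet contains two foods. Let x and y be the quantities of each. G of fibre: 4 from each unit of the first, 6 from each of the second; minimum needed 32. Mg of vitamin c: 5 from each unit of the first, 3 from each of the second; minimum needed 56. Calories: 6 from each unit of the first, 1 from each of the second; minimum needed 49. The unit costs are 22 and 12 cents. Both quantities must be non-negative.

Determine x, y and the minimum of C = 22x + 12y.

x = 7, y = 7, minimum C = 238

Extreme points and C = 22x + 12y:
  (0, 49) → C = 588
  (56/5, 0) → C = 1232/5
  (7, 7) → C = 238
The feasible region is unbounded (it extends along (0, 1), (1, 0)), but C strictly increases along every unbounded feasible direction, so there is no improving ray and the minimum is attained at a vertex.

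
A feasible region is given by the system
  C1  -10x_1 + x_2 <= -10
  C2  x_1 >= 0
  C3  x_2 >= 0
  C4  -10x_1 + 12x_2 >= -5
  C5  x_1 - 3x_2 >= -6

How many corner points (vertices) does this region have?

Of the 10 pairwise boundary intersections, those satisfying every inequality are:
  (23/22, 5/11)
  (36/29, 70/29)
  (29/6, 65/18)

3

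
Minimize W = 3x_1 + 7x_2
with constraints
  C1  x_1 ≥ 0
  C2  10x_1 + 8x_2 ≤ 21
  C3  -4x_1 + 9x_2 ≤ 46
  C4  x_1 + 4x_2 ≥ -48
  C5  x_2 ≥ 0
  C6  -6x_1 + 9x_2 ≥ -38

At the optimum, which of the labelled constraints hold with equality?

Extreme points and W = 3x_1 + 7x_2:
  (0, 21/8) → W = 147/8
  (0, 0) → W = 0
  (21/10, 0) → W = 63/10

The minimum is at (0, 0). Substituting into each constraint, equality holds for C1 and C5; the remaining constraints have slack.

C1 and C5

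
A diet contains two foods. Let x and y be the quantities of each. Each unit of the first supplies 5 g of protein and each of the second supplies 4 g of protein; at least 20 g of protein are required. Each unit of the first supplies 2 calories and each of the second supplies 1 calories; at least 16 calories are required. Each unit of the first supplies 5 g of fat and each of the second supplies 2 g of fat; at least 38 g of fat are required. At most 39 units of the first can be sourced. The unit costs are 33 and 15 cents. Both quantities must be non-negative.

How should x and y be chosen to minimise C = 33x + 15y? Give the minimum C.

x = 6, y = 4, minimum C = 258

The feasible region is unbounded (it extends along (0, 1)), but C strictly increases along every unbounded feasible direction, so there is no improving ray and the minimum is attained at a vertex.

At the optimal vertex, 2x + y = 16 and 5x + 2y = 38.
Solving simultaneously gives x = 6, y = 4.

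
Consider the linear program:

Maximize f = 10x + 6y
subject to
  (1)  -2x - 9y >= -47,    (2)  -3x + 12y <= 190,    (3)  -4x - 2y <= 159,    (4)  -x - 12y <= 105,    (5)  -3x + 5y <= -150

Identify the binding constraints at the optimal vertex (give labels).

Feasible corners and f = 10x + 6y:
  (503/5, -257/15) → f = 4516/5
  (1585/37, -159/37) → f = 14896/37
  (1275/41, -465/41) → f = 9960/41

The maximum is at (503/5, -257/15). Substituting into each constraint, equality holds for (1) and (4); the remaining constraints have slack.

(1) and (4)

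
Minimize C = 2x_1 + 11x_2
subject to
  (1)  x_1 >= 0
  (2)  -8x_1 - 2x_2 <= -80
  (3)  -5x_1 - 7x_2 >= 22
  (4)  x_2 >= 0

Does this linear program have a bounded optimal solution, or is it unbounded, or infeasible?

infeasible

The boundaries x_1 = 0 and -8x_1 - 2x_2 = -80 meet at (0, 40), but that point violates -5x_1 - 7x_2 ≥ 22. Every candidate vertex is excluded by some other constraint, so the feasible region is empty.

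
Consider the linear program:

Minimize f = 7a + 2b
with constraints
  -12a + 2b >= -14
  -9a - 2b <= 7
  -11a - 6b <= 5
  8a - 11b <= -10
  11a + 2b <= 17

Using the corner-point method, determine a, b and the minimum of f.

The feasible region is unbounded (it extends along (-2, 11), (-2, 9)), but f strictly increases along every unbounded feasible direction, so there is no improving ray and the minimum is attained at a vertex.

a = -1, b = 1, minimum f = -5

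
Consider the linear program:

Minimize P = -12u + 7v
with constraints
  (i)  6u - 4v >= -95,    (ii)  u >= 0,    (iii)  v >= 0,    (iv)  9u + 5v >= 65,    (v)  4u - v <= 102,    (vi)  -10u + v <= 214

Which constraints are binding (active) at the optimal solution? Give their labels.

Feasible corners and P = -12u + 7v:
  (0, 95/4) → P = 665/4
  (503/10, 496/5) → P = 454/5
  (0, 13) → P = 91
  (65/9, 0) → P = -260/3
  (51/2, 0) → P = -306

The minimum is at (51/2, 0). Substituting into each constraint, equality holds for (iii) and (v); the remaining constraints have slack.

(iii) and (v)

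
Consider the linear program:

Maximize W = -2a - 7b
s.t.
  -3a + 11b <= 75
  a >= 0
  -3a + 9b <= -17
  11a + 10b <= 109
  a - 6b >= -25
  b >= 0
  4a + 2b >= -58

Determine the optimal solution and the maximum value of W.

Vertices and W = -2a - 7b:
  (1151/129, 140/129) → W = -1094/43
  (17/3, 0) → W = -34/3
  (109/11, 0) → W = -218/11

a = 17/3, b = 0, maximum W = -34/3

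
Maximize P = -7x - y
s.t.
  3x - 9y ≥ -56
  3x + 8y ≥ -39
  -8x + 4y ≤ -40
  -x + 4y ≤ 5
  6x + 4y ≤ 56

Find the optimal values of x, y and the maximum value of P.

x = 41/19, y = -108/19, maximum P = -179/19

At the optimal vertex, 3x + 8y = -39 and -8x + 4y = -40.
Solving simultaneously gives x = 41/19, y = -108/19.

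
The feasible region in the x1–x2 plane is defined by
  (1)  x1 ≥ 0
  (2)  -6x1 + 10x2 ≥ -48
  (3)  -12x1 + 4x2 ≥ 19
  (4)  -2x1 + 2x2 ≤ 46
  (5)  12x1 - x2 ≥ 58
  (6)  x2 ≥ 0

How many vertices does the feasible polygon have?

3

Intersecting each pair of boundary lines and keeping only the points that satisfy every inequality leaves:
  (73/8, 257/8)
  (251/36, 77/3)
  (81/11, 334/11)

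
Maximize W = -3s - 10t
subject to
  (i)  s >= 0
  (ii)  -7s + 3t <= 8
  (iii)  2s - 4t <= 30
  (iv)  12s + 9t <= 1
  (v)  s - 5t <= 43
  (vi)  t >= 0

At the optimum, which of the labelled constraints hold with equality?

(i) and (vi)

Extreme points and W = -3s - 10t:
  (0, 1/9) → W = -10/9
  (0, 0) → W = 0
  (1/12, 0) → W = -1/4

The maximum is at (0, 0). Substituting into each constraint, equality holds for (i) and (vi); the remaining constraints have slack.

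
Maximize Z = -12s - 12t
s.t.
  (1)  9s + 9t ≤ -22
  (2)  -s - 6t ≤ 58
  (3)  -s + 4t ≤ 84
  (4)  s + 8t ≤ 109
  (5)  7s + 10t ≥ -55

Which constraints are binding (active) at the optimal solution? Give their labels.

(3) and (5)

Feasible corners and Z = -12s - 12t:
  (26/3, -100/9) → Z = 88/3
  (-1157/63, 1003/63) → Z = 88/3
  (125/16, -351/32) → Z = 303/8
  (-59/3, 193/12) → Z = 43
  (-530/19, 533/38) → Z = 3162/19

The maximum is at (-530/19, 533/38). Substituting into each constraint, equality holds for (3) and (5); the remaining constraints have slack.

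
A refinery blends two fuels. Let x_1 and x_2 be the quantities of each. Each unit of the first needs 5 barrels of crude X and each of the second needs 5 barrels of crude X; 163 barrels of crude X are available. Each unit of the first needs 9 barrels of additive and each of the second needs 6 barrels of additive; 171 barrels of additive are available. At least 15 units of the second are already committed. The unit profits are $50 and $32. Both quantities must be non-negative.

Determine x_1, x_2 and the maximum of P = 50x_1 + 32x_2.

Feasible corners and P = 50x_1 + 32x_2:
  (0, 57/2) → P = 912
  (0, 15) → P = 480
  (9, 15) → P = 930

The binding constraints are 9x_1 + 6x_2 = 171 and x_2 = 15.
Solving simultaneously gives x_1 = 9, x_2 = 15.

x_1 = 9, x_2 = 15, maximum P = 930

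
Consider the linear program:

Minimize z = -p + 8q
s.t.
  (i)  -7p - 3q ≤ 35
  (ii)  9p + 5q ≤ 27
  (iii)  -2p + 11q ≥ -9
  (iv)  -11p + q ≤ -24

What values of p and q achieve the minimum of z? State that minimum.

p = 15/7, q = -3/7, minimum z = -39/7

Corner points and z = -p + 8q:
  (342/109, -27/109) → z = -558/109
  (147/64, 81/64) → z = 501/64
  (15/7, -3/7) → z = -39/7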